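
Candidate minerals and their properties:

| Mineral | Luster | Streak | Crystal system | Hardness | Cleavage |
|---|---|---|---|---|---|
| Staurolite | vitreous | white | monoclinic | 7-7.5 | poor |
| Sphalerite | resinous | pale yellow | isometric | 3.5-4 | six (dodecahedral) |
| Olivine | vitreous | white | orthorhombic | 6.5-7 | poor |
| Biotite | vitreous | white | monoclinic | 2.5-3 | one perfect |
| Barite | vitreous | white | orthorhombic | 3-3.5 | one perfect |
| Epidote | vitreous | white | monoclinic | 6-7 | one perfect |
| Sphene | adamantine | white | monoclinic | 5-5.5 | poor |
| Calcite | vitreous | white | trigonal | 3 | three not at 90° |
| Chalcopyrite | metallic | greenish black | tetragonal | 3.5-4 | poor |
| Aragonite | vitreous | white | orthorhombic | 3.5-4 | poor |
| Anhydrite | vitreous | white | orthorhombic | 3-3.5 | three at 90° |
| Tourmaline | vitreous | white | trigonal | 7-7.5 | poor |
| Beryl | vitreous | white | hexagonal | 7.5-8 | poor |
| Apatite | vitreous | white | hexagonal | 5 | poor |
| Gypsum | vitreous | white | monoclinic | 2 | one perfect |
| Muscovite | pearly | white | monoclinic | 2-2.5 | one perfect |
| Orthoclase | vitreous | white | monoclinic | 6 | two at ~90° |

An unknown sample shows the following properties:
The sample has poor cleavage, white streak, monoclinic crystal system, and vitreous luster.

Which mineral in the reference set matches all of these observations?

Staurolite

Poor cleavage: only Staurolite, Olivine, Sphene, Chalcopyrite, Aragonite, Tourmaline, Beryl, Apatite remain.
White streak excludes Chalcopyrite.
Monoclinic crystal system: only Staurolite, Sphene remain.
Vitreous luster is inconsistent with Sphene.
Only Staurolite satisfies all observations.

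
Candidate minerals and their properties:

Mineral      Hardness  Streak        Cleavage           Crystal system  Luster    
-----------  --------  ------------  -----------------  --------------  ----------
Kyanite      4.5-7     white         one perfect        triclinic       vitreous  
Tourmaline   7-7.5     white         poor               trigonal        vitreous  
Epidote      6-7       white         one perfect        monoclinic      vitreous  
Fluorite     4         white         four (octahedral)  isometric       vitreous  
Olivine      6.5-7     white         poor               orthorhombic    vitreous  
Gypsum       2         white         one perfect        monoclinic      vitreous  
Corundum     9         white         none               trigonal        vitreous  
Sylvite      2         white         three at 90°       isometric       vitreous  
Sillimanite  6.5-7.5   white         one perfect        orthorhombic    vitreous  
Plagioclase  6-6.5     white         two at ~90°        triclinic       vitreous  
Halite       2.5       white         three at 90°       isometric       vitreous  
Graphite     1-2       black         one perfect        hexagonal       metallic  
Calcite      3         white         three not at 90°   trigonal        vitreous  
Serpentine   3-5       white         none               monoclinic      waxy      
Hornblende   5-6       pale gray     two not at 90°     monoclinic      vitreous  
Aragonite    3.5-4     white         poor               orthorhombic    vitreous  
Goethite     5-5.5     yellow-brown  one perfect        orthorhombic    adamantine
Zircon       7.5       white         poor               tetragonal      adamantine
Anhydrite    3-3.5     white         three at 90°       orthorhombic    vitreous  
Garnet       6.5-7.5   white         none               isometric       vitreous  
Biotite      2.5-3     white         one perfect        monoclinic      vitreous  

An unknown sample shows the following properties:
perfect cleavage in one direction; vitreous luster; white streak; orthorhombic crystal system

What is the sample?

Sillimanite

Perfect cleavage in one direction: Kyanite, Epidote, Gypsum, Sillimanite, Graphite, Goethite, Biotite remain.
Vitreous luster eliminates Graphite, Goethite.
White streak: all remaining candidates fit.
Orthorhombic crystal system: Sillimanite remains.
Sillimanite is the sole remaining match.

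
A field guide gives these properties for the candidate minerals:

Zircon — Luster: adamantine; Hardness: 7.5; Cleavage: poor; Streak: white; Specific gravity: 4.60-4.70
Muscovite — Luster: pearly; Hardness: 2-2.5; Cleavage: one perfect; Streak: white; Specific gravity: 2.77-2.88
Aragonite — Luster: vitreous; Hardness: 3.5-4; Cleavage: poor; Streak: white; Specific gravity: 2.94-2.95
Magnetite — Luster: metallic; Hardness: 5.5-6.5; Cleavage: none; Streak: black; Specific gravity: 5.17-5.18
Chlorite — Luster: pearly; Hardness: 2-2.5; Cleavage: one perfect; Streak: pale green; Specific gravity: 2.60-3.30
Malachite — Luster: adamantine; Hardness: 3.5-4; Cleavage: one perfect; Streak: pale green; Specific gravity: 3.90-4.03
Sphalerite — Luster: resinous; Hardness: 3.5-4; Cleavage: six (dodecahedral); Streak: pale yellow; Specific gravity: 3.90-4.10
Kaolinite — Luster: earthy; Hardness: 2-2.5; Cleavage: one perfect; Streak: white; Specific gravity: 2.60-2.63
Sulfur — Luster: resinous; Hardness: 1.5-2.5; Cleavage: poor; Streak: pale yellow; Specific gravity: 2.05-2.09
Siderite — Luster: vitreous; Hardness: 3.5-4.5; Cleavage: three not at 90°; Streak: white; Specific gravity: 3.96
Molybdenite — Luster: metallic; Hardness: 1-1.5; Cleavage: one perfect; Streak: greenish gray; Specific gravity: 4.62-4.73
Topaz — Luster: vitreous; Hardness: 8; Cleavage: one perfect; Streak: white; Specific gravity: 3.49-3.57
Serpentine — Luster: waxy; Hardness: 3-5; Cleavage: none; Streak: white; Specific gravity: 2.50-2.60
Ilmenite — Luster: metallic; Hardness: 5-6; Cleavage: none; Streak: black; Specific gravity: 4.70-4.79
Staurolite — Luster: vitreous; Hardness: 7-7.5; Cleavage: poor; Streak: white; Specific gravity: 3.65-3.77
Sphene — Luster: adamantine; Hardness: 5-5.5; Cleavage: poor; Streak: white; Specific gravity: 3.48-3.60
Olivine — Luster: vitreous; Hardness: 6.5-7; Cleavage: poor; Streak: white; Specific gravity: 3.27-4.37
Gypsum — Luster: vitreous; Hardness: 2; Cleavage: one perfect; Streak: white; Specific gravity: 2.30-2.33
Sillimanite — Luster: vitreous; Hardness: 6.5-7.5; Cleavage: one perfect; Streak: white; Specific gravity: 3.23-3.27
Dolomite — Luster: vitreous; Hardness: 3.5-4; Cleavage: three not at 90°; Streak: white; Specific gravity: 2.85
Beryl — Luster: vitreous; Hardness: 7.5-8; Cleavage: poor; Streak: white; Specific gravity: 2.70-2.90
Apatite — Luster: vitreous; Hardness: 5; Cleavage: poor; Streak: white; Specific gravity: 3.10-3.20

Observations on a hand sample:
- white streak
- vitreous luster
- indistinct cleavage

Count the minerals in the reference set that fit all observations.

5

White streak — narrows the field to Zircon, Muscovite, Aragonite, Kaolinite, Siderite, Topaz, Serpentine, Staurolite, Sphene, Olivine, Gypsum, Sillimanite, Dolomite, Beryl, Apatite.
Vitreous luster rules out Zircon, Muscovite, Kaolinite, Serpentine, Sphene.
Indistinct cleavage rules out Siderite, Topaz, Gypsum, Sillimanite, Dolomite.
Consistent with every observation: Apatite, Aragonite, Beryl, Olivine, Staurolite.
That is 5 minerals.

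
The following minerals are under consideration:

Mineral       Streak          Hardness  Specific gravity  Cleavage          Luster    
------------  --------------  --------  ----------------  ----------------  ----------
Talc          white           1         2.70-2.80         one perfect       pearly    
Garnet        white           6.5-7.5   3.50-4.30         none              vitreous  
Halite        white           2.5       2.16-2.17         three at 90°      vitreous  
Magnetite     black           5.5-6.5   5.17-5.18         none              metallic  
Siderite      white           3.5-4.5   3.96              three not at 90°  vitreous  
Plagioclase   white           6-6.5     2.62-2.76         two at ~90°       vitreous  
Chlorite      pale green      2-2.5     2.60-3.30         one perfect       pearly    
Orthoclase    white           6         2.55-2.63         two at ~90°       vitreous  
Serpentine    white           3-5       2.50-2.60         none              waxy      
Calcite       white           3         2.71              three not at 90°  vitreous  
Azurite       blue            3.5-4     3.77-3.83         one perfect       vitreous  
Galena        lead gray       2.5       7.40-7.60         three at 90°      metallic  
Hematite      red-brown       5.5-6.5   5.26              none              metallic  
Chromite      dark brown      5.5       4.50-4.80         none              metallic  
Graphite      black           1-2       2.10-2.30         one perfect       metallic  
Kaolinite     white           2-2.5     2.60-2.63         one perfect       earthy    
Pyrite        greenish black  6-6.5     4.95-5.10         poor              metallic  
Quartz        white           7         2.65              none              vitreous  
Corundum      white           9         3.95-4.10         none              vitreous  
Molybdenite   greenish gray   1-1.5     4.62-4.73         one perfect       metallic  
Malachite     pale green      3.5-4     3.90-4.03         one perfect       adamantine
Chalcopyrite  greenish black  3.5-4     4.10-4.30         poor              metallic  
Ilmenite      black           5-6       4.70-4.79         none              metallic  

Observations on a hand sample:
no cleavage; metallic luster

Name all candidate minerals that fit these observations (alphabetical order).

Chromite, Hematite, Ilmenite, Magnetite

No cleavage — leaves Garnet, Magnetite, Serpentine, Hematite, Chromite, Quartz, Corundum, Ilmenite.
Metallic luster excludes Garnet, Serpentine, Quartz, Corundum.
Consistent with every observation: Chromite, Hematite, Ilmenite, Magnetite.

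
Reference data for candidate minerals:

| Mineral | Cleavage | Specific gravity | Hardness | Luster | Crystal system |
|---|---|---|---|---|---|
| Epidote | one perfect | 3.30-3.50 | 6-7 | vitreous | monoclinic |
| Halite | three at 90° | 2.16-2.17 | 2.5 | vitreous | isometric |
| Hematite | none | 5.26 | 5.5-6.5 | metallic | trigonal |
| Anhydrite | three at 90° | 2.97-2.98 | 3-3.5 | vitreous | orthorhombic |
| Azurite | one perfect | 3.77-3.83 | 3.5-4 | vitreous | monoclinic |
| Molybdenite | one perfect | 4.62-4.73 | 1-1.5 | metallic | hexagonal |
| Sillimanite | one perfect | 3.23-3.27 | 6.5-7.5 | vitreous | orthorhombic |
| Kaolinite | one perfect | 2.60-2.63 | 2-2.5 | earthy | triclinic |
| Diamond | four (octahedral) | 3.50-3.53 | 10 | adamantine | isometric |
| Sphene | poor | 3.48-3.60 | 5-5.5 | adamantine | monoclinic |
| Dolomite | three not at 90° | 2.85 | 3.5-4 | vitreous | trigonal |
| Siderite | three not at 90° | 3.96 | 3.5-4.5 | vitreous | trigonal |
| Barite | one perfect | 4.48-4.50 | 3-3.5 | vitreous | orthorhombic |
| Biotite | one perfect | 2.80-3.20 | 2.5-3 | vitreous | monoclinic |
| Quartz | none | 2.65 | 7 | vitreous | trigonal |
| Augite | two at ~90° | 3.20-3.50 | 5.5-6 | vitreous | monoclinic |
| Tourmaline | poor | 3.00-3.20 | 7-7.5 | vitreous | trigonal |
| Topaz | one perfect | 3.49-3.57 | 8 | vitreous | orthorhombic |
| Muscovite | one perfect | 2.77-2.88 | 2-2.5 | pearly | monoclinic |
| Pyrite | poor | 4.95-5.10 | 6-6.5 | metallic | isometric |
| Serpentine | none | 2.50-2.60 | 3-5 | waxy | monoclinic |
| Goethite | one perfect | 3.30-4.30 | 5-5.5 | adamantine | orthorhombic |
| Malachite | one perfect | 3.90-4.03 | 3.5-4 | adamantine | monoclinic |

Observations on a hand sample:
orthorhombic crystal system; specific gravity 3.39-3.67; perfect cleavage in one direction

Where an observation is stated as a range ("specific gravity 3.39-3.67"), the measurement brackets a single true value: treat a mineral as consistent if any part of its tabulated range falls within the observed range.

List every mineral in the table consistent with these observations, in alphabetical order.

Orthorhombic crystal system: Anhydrite, Sillimanite, Barite, Topaz, Goethite remain.
Specific gravity 3.39-3.67: only Topaz, Goethite remain.
Perfect cleavage in one direction: consistent with all remaining minerals.
Remaining candidates: Goethite, Topaz.

Goethite, Topaz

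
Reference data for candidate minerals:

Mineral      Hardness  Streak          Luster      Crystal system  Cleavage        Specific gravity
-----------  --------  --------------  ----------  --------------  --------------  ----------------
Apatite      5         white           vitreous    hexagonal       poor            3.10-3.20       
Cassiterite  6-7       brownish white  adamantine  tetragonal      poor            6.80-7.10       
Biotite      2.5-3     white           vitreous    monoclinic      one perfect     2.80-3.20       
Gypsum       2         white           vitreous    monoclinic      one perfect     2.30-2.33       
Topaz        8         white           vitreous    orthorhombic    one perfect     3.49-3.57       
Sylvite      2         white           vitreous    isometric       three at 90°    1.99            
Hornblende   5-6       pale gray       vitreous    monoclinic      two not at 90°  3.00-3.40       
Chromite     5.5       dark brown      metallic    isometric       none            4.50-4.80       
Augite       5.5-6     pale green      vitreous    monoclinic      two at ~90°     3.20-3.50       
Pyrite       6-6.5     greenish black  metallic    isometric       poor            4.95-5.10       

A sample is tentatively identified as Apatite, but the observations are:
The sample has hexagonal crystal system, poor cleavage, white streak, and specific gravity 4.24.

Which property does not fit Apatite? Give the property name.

specific gravity

Hexagonal crystal system: Apatite has hexagonal system — matches.
Poor cleavage: Apatite has cleavage poor — matches.
White streak: Apatite has white streak — matches.
Specific gravity 4.24: Apatite has SG 3.10-3.20 — inconsistent.
Everything matches except the specific gravity.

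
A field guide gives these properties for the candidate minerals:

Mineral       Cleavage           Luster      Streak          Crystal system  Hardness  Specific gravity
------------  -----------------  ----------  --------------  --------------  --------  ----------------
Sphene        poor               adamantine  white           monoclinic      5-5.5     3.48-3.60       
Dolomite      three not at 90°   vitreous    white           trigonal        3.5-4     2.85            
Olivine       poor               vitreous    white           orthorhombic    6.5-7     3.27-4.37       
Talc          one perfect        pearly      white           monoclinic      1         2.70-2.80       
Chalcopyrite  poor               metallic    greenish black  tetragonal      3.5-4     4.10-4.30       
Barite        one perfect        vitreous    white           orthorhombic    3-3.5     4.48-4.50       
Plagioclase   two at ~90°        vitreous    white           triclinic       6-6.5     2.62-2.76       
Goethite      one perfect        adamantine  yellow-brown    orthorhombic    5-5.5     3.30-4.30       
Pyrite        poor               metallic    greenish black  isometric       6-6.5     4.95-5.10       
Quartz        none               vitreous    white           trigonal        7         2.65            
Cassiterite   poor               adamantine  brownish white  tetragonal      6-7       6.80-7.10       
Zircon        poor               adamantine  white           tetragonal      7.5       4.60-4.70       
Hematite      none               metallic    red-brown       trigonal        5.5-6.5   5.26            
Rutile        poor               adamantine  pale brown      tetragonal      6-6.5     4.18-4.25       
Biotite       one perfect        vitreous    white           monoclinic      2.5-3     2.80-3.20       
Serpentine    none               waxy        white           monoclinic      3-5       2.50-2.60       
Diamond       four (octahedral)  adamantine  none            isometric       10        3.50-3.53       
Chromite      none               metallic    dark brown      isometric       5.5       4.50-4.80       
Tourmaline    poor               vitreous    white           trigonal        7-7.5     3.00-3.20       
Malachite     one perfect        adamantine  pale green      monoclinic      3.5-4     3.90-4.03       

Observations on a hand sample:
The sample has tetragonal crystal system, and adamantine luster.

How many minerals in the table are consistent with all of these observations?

Tetragonal crystal system: Chalcopyrite, Cassiterite, Zircon, Rutile remain.
Adamantine luster eliminates Chalcopyrite.
Remaining candidates: Cassiterite, Rutile, Zircon.
That is 3 minerals.

3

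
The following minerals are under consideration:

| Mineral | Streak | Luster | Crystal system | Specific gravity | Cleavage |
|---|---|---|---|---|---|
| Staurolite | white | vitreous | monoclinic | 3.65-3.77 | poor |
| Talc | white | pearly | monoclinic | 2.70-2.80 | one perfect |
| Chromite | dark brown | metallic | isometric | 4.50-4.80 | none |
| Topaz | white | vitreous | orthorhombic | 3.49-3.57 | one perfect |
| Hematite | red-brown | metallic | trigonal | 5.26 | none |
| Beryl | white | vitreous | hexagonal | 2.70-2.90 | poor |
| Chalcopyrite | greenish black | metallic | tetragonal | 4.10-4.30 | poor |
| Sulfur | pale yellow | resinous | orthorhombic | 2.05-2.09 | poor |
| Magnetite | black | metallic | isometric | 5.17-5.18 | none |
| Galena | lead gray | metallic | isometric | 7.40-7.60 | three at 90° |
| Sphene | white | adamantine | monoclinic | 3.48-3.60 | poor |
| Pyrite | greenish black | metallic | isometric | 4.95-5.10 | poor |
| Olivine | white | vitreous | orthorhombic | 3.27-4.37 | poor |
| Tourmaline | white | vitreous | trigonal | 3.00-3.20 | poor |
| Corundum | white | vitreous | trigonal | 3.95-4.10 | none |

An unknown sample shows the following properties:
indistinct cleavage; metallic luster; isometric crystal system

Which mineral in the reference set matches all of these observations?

Pyrite

Indistinct cleavage: narrows the field to Staurolite, Beryl, Chalcopyrite, Sulfur, Sphene, Pyrite, Olivine, Tourmaline.
Metallic luster: only Chalcopyrite, Pyrite remain.
Isometric crystal system rules out Chalcopyrite.
Only Pyrite satisfies all observations.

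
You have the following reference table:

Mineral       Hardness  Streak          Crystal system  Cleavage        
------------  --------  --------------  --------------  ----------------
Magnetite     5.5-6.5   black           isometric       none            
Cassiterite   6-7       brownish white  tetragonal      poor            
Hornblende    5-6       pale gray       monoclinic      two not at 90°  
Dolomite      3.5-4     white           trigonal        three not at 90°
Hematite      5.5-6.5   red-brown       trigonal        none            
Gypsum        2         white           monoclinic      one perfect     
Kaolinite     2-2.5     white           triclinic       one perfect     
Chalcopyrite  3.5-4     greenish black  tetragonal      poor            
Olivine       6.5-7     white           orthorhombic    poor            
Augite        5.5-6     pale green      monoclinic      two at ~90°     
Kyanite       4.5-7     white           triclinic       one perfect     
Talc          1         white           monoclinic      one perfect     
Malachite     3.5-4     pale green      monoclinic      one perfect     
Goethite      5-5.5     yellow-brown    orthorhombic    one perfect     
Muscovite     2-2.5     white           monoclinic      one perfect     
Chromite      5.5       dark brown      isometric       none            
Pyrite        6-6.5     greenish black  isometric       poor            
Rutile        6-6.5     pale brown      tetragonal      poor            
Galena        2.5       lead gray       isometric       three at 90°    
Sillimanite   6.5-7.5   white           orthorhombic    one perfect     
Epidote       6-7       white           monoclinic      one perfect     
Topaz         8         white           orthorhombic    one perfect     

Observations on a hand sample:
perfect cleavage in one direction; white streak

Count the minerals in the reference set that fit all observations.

Perfect cleavage in one direction: narrows the field to Gypsum, Kaolinite, Kyanite, Talc, Malachite, Goethite, Muscovite, Sillimanite, Epidote, Topaz.
White streak is inconsistent with Malachite, Goethite.
Consistent with every observation: Epidote, Gypsum, Kaolinite, Kyanite, Muscovite, Sillimanite, Talc, Topaz.
That is 8 minerals.

8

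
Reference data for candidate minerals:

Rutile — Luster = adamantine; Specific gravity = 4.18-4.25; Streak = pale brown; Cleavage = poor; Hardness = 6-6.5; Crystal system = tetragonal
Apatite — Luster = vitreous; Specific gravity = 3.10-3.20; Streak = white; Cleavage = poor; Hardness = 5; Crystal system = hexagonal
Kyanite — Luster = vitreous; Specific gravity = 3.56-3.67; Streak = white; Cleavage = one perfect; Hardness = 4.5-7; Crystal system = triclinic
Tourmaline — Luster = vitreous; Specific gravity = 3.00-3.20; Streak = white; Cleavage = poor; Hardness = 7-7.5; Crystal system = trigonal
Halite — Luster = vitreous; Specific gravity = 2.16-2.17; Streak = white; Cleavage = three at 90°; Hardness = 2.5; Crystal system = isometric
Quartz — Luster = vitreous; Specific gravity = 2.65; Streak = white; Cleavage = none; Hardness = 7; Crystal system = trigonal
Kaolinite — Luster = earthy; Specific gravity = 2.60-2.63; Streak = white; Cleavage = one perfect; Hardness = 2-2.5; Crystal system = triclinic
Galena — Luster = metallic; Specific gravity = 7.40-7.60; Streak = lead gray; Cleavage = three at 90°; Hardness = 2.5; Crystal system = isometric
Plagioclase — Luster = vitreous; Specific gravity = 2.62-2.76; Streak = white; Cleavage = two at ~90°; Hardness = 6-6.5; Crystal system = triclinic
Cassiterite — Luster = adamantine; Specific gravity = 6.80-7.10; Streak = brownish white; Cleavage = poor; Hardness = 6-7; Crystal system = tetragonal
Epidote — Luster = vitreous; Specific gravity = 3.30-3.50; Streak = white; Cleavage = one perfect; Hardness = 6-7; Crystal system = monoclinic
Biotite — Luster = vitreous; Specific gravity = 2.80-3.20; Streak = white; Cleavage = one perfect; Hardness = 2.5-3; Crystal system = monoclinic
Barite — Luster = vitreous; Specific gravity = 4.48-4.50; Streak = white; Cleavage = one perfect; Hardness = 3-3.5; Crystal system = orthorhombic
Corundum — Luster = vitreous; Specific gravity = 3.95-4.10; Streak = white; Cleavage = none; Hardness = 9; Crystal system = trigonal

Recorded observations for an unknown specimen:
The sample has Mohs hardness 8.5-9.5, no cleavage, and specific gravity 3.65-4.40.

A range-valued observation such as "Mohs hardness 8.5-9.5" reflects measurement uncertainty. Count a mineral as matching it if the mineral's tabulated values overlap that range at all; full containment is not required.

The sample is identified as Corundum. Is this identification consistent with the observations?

Mohs hardness 8.5-9.5 — is consistent with Corundum (hardness 9).
No cleavage — is consistent with Corundum (cleavage none).
Specific gravity 3.65-4.40 — is consistent with Corundum (SG 3.95-4.10).
Every observed property is compatible with the reference values for Corundum.

Yes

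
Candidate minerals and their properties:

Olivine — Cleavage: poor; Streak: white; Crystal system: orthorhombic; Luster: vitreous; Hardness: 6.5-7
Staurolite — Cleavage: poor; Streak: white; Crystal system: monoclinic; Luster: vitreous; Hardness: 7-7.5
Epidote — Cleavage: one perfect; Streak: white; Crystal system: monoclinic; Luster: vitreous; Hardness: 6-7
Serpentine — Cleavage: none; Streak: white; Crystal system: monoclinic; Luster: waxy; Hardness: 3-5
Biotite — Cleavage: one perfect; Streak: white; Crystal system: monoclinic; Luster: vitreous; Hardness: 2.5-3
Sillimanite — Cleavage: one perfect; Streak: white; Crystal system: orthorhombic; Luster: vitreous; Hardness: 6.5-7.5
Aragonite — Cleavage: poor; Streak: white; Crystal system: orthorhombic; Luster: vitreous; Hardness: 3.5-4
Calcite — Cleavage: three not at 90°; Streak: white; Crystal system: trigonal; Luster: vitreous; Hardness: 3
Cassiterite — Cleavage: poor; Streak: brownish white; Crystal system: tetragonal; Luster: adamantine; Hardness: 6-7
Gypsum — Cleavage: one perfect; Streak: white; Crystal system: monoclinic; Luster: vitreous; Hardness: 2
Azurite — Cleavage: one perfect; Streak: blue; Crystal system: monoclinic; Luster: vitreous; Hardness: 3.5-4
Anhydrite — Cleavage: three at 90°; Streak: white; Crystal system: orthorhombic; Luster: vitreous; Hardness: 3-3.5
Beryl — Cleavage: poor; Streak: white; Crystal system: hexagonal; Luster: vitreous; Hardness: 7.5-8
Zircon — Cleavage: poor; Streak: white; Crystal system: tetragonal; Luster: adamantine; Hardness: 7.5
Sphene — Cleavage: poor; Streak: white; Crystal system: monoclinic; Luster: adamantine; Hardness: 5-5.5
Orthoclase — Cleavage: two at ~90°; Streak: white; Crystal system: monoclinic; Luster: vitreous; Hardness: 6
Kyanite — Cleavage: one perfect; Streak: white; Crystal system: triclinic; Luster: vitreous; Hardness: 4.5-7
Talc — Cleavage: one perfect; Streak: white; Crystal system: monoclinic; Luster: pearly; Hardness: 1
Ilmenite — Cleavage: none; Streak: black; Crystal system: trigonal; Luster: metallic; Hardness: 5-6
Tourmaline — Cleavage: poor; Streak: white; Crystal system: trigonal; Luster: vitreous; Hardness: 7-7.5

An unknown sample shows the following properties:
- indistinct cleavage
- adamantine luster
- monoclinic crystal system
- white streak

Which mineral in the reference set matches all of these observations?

Sphene

Indistinct cleavage: Olivine, Staurolite, Aragonite, Cassiterite, Beryl, Zircon, Sphene, Tourmaline remain.
Adamantine luster: only Cassiterite, Zircon, Sphene remain.
Monoclinic crystal system: narrows the field to Sphene.
White streak: no further eliminations.
Sphene is the sole remaining match.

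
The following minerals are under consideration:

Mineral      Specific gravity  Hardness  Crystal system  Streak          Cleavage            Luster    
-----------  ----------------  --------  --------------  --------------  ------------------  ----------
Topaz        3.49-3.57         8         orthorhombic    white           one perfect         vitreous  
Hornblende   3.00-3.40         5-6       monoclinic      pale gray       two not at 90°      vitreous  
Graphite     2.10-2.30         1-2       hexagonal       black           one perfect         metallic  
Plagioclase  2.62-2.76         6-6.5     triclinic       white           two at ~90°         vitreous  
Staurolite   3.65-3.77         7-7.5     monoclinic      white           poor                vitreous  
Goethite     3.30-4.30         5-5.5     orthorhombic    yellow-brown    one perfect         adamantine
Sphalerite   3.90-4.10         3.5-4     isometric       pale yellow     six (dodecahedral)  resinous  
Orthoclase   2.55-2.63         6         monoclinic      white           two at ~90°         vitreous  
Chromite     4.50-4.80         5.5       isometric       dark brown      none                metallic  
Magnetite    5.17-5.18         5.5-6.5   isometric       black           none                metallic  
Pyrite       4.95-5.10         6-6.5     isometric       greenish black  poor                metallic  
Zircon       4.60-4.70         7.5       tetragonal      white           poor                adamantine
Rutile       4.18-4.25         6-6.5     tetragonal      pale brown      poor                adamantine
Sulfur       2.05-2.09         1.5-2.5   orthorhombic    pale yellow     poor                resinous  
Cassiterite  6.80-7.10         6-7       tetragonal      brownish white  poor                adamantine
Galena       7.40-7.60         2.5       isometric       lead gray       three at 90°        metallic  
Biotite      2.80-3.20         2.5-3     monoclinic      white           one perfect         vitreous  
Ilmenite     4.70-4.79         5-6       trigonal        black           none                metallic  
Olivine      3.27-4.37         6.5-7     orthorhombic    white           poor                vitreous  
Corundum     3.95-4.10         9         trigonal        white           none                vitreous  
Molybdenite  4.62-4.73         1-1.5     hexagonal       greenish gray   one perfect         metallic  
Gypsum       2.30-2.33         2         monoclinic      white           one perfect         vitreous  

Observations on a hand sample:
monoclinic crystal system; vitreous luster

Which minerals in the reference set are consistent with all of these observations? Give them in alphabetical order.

Monoclinic crystal system — leaves Hornblende, Staurolite, Orthoclase, Biotite, Gypsum.
Vitreous luster — every remaining candidate is consistent.
Remaining candidates: Biotite, Gypsum, Hornblende, Orthoclase, Staurolite.

Biotite, Gypsum, Hornblende, Orthoclase, Staurolite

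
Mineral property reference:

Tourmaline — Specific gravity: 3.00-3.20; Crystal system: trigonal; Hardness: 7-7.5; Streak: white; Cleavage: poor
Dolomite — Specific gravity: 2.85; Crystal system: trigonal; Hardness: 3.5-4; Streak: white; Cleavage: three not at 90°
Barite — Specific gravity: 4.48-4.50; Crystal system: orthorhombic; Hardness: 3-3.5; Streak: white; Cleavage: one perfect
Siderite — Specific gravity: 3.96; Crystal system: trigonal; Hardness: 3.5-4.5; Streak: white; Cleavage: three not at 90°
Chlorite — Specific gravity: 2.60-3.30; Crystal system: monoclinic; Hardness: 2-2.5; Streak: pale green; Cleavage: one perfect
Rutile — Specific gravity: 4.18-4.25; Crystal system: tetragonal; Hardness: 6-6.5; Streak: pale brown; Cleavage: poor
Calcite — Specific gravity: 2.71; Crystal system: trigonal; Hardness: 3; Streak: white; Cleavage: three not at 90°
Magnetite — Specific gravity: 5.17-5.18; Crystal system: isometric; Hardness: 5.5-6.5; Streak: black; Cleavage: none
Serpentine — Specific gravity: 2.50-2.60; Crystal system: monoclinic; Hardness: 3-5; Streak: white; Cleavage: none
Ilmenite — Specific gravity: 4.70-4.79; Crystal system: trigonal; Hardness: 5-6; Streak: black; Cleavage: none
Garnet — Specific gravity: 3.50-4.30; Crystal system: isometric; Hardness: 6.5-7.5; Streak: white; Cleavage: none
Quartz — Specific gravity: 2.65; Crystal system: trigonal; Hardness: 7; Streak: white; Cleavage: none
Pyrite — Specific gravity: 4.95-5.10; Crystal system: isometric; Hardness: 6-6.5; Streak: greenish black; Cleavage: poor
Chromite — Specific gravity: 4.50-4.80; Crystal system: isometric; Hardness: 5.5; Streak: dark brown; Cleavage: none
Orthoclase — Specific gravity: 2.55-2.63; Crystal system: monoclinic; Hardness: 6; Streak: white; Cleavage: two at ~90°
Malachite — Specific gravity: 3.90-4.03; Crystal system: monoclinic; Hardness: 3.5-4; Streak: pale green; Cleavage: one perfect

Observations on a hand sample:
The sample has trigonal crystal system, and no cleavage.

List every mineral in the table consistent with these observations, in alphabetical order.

Trigonal crystal system — only Tourmaline, Dolomite, Siderite, Calcite, Ilmenite, Quartz remain.
No cleavage — leaves Ilmenite, Quartz.
Consistent with every observation: Ilmenite, Quartz.

Ilmenite, Quartz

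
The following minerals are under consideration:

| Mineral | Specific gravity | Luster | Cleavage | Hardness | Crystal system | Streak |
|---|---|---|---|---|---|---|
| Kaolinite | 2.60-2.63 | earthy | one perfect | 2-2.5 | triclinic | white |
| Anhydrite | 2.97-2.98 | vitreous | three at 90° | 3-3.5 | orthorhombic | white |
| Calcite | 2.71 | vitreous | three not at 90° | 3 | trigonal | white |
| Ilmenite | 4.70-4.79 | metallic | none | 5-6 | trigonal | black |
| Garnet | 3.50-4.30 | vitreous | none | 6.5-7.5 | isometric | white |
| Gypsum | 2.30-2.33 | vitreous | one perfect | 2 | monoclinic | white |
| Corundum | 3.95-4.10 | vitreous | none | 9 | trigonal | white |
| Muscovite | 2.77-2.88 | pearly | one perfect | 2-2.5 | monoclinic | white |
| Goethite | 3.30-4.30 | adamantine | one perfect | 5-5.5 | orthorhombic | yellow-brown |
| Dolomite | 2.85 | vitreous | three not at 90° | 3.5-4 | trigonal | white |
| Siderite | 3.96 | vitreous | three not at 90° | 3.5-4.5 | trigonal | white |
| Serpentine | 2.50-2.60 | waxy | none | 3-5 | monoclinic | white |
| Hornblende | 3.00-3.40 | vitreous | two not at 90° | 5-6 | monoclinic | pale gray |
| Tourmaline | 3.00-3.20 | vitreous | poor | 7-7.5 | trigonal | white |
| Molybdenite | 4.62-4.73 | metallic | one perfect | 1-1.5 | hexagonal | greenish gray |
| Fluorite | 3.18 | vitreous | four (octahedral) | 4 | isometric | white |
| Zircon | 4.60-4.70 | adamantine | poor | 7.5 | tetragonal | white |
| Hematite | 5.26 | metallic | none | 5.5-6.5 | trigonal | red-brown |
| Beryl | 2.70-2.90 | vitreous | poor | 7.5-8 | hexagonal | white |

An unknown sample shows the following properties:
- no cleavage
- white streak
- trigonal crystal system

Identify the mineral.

No cleavage: Ilmenite, Garnet, Corundum, Serpentine, Hematite remain.
White streak eliminates Ilmenite, Hematite.
Trigonal crystal system: leaves Corundum.
The only mineral consistent with every observation is Corundum.

Corundum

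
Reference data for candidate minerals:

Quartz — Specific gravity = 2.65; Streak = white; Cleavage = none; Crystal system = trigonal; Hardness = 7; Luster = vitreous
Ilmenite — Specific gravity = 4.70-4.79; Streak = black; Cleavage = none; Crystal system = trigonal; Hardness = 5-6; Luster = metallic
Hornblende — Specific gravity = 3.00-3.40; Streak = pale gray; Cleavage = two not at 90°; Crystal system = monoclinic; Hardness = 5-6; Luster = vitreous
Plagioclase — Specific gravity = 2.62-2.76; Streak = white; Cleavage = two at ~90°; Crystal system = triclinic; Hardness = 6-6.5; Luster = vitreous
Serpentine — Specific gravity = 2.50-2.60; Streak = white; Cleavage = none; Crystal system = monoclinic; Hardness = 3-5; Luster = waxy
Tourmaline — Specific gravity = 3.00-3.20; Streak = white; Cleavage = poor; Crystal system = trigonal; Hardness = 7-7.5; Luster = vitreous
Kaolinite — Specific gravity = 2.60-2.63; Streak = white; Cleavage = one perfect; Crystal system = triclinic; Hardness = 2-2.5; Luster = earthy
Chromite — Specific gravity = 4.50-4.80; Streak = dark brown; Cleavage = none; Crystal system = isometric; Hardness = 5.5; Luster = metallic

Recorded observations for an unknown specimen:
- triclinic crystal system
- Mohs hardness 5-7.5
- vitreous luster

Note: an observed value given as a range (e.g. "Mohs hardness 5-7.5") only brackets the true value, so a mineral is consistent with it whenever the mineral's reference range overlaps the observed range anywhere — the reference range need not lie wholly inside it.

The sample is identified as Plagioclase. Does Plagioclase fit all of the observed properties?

Yes

Triclinic crystal system — agrees with Plagioclase (triclinic system).
Mohs hardness 5-7.5 — agrees with Plagioclase (hardness 6-6.5).
Vitreous luster — agrees with Plagioclase (vitreous luster).
Nothing contradicts Plagioclase.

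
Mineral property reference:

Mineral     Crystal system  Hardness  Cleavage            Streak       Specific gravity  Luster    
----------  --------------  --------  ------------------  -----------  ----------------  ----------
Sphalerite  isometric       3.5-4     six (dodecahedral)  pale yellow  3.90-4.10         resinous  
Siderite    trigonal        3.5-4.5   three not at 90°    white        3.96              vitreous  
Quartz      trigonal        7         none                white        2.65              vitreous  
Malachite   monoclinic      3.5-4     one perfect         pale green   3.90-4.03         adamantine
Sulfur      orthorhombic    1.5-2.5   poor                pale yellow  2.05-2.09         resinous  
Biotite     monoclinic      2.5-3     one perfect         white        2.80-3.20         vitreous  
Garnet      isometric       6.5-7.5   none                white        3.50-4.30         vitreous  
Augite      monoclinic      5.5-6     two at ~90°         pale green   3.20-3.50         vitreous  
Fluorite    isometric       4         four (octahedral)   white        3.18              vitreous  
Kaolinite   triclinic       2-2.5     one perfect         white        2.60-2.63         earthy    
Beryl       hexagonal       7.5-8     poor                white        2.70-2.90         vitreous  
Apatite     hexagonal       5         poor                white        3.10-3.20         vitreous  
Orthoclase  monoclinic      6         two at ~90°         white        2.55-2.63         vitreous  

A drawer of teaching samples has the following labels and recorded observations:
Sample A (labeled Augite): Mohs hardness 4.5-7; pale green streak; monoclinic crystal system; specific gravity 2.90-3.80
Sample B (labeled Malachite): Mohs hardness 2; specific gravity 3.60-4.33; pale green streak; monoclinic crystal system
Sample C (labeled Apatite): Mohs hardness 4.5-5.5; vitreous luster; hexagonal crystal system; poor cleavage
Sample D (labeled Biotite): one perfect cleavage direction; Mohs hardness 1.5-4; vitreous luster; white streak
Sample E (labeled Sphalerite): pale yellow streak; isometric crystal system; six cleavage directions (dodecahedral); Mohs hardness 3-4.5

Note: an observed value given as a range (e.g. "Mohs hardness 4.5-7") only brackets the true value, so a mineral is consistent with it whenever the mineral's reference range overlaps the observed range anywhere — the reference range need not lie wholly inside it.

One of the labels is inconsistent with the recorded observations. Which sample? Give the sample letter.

Sample A: observations are consistent with Augite.
Sample B: Mohs hardness 2 is outside the reference for Malachite (hardness 3.5-4) — mislabeled.
Sample C: observations are consistent with Apatite.
Sample D: observations are consistent with Biotite.
Sample E: observations are consistent with Sphalerite.
The mislabeled specimen is B.

B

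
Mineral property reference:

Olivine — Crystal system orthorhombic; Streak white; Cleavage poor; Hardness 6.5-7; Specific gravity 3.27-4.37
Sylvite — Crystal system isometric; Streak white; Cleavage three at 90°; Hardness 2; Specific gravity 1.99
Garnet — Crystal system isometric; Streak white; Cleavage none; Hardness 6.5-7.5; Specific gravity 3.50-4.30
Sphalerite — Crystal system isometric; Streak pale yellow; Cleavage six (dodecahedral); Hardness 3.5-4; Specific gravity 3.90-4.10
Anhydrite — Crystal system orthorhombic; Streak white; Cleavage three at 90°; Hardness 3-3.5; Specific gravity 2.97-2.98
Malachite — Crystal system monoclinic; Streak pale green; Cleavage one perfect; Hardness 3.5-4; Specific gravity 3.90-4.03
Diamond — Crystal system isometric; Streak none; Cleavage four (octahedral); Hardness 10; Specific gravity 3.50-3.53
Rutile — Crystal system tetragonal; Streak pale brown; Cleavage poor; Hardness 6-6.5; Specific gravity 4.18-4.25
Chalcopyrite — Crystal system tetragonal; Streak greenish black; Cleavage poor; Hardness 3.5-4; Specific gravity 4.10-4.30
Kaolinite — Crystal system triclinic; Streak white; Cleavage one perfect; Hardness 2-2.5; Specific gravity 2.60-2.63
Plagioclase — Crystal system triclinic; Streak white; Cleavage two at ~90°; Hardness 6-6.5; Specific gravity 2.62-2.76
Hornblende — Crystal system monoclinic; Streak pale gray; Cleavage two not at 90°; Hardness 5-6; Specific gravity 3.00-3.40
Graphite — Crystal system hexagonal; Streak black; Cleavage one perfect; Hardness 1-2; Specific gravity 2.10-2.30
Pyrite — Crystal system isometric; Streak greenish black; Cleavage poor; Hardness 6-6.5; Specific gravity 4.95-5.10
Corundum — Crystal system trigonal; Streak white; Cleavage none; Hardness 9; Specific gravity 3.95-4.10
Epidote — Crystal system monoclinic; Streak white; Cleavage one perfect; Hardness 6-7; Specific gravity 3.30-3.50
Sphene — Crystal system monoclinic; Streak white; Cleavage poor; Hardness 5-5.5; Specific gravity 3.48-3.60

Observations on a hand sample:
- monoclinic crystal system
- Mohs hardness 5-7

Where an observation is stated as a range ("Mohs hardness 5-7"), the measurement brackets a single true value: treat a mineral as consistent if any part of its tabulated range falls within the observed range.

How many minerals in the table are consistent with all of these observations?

Monoclinic crystal system: Malachite, Hornblende, Epidote, Sphene remain.
Mohs hardness 5-7 rules out Malachite.
The minerals that satisfy all observations are Epidote, Hornblende, Sphene.
That is 3 minerals.

3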